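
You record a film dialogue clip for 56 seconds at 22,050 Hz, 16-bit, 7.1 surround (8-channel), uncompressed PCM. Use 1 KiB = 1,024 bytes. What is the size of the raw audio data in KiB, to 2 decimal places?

19293.75 KiB

Bytes = 22,050 samples/s × 56 s × 2 bytes/sample × 8 ch = 19,756,800 bytes.
19,756,800 / 1,024 = 19293.75 KiB.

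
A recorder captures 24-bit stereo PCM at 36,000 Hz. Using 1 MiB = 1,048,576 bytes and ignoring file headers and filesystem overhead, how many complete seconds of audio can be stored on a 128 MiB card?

Uncompressed byte rate = 36,000 × 3 × 2 = 216,000 bytes/s.
Capacity = 128 × 1,048,576 = 134,217,728 bytes.
134,217,728 / 216,000 ≈ 621.38 s → 621 seconds.

621 seconds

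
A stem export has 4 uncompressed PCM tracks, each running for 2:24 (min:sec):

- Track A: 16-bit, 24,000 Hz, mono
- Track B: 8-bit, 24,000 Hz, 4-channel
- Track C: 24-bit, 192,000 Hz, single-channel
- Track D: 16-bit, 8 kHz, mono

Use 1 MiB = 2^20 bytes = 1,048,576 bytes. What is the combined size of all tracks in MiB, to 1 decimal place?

2:24 (min:sec) = 144 s.
Track A: 24,000 × 144 × 2 × 1 = 6,912,000 bytes.
Track B: 24,000 × 144 × 1 × 4 = 13,824,000 bytes.
Track C: 192,000 × 144 × 3 × 1 = 82,944,000 bytes.
Track D: 8,000 × 144 × 2 × 1 = 2,304,000 bytes.
Total = 105,984,000 bytes = 101.1 MiB.

101.1 MiB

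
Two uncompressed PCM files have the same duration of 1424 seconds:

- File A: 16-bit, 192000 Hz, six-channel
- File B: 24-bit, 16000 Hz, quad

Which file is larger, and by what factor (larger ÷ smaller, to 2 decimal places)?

File A: 192,000 × 2 × 6 = 2,304,000 bytes/s.
File B: 16,000 × 3 × 4 = 192,000 bytes/s.
File A is larger; ratio = 3,280,896,000 / 273,408,000 = 12.00.

File A, by a factor of 12.00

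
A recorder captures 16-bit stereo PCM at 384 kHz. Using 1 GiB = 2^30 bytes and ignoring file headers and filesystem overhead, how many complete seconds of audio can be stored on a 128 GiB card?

89,478 seconds

Uncompressed byte rate = 384,000 × 2 × 2 = 1,536,000 bytes/s.
Capacity = 128 × 1,073,741,824 = 137,438,953,472 bytes.
137,438,953,472 / 1,536,000 ≈ 89478.49 s → 89,478 seconds.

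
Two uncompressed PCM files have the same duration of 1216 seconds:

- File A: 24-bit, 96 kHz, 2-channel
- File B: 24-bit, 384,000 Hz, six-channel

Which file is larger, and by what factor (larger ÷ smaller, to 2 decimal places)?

File A: 96,000 × 3 × 2 = 576,000 bytes/s.
File B: 384,000 × 3 × 6 = 6,912,000 bytes/s.
File B is larger; ratio = 8,404,992,000 / 700,416,000 = 12.00.

File B, by a factor of 12.00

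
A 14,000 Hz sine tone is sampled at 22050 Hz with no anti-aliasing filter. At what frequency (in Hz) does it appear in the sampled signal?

8,050 Hz

Nyquist = 22,050/2 = 11,025 Hz; 14,000 Hz exceeds it.
Alias = |14,000 − 1×22,050| = |14,000 − 22,050| = 8,050 Hz.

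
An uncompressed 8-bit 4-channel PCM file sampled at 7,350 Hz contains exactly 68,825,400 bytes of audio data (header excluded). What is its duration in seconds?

2,341 seconds

Byte rate = 7,350 × 1 × 4 = 29,400 bytes/s.
Duration = 68,825,400 / 29,400 = 2,341 s.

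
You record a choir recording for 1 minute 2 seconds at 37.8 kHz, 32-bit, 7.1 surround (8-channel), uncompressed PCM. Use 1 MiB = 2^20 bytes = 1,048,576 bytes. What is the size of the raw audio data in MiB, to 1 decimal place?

71.5 MiB

Duration = 1 minute 2 seconds = 62 s.
Bytes = 37,800 samples/s × 62 s × 4 bytes/sample × 8 ch = 74,995,200 bytes.
74,995,200 / 1,048,576 = 71.5 MiB.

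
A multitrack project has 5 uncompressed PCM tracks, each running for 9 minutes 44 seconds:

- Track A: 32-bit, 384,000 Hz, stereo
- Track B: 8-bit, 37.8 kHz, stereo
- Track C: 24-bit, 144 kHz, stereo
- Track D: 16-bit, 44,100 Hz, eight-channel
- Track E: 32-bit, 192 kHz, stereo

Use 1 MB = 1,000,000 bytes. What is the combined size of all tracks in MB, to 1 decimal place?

9 minutes 44 seconds = 584 s.
Track A: 384,000 × 584 × 4 × 2 = 1,794,048,000 bytes.
Track B: 37,800 × 584 × 1 × 2 = 44,150,400 bytes.
Track C: 144,000 × 584 × 3 × 2 = 504,576,000 bytes.
Track D: 44,100 × 584 × 2 × 8 = 412,070,400 bytes.
Track E: 192,000 × 584 × 4 × 2 = 897,024,000 bytes.
Total = 3,651,868,800 bytes = 3651.9 MB.

3651.9 MB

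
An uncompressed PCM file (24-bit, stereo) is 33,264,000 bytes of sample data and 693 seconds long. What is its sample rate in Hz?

Bytes = sample_rate × seconds × bytes_per_sample × channels.
sample_rate = 33,264,000 / (693 × 3 × 2) = 33,264,000 / 4,158 = 8,000 Hz.

8,000 Hz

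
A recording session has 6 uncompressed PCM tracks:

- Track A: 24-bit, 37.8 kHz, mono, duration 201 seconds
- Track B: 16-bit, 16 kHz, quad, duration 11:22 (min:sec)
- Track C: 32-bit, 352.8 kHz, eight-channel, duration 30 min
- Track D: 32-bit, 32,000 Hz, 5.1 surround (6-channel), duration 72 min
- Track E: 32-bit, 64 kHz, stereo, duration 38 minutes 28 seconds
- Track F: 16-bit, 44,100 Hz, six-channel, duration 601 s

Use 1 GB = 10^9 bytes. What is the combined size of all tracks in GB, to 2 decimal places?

25.25 GB

Track A: 37,800 × 201 × 3 × 1 = 22,793,400 bytes.
Track B: 11:22 (min:sec) = 682 s; 16,000 × 682 × 2 × 4 = 87,296,000 bytes.
Track C: 30 min = 1,800 s; 352,800 × 1,800 × 4 × 8 = 20,321,280,000 bytes.
Track D: 72 min = 4,320 s; 32,000 × 4,320 × 4 × 6 = 3,317,760,000 bytes.
Track E: 38 minutes 28 seconds = 2,308 s; 64,000 × 2,308 × 4 × 2 = 1,181,696,000 bytes.
Track F: 44,100 × 601 × 2 × 6 = 318,049,200 bytes.
Total = 25,248,874,600 bytes = 25.25 GB.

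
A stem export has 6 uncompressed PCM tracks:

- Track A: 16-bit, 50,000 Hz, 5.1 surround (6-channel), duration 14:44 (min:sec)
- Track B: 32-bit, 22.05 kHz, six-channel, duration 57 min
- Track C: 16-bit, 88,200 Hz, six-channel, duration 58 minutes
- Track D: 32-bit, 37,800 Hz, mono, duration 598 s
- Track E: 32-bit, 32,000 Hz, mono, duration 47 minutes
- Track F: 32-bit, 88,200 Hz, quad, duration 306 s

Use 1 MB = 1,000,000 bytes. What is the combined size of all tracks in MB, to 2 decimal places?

6906.70 MB

Track A: 14:44 (min:sec) = 884 s; 50,000 × 884 × 2 × 6 = 530,400,000 bytes.
Track B: 57 min = 3,420 s; 22,050 × 3,420 × 4 × 6 = 1,809,864,000 bytes.
Track C: 58 minutes = 3,480 s; 88,200 × 3,480 × 2 × 6 = 3,683,232,000 bytes.
Track D: 37,800 × 598 × 4 × 1 = 90,417,600 bytes.
Track E: 47 minutes = 2,820 s; 32,000 × 2,820 × 4 × 1 = 360,960,000 bytes.
Track F: 88,200 × 306 × 4 × 4 = 431,827,200 bytes.
Total = 6,906,700,800 bytes = 6906.70 MB.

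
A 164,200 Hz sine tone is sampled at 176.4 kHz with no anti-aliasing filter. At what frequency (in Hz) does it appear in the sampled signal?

Nyquist = 176,400/2 = 88,200 Hz; 164,200 Hz exceeds it.
Alias = |164,200 − 1×176,400| = |164,200 − 176,400| = 12,200 Hz.

12,200 Hz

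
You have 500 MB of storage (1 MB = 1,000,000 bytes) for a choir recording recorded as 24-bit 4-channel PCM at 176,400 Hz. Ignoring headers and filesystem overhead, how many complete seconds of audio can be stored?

236 seconds

Uncompressed byte rate = 176,400 × 3 × 4 = 2,116,800 bytes/s.
Capacity = 500 × 1,000,000 = 500,000,000 bytes.
500,000,000 / 2,116,800 ≈ 236.21 s → 236 seconds.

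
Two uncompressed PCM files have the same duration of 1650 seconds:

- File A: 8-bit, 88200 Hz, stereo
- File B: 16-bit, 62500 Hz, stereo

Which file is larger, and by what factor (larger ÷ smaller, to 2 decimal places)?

File A: 88,200 × 1 × 2 = 176,400 bytes/s.
File B: 62,500 × 2 × 2 = 250,000 bytes/s.
File B is larger; ratio = 412,500,000 / 291,060,000 = 1.42.

File B, by a factor of 1.42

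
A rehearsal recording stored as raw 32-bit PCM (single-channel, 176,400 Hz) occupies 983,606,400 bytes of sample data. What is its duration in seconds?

Byte rate = 176,400 × 4 × 1 = 705,600 bytes/s.
Duration = 983,606,400 / 705,600 = 1,394 s.

1,394 seconds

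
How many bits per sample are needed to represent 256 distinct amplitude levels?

8 bits

log2(256) = 8.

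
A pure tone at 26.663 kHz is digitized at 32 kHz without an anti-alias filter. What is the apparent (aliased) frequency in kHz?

Nyquist = 32,000/2 = 16,000 Hz; 26,663 Hz exceeds it.
Alias = |26,663 − 1×32,000| = |26,663 − 32,000| = 5,337 Hz = 5.337 kHz.

5.337 kHz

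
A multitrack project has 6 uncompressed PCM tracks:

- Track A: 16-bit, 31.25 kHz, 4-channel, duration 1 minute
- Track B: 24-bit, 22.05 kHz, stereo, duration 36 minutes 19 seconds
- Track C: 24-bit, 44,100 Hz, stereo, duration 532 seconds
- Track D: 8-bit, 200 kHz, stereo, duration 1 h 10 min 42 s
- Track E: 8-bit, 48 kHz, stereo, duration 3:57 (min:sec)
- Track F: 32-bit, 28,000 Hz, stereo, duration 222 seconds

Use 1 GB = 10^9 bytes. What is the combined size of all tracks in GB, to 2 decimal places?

2.21 GB

Track A: 1 minute = 60 s; 31,250 × 60 × 2 × 4 = 15,000,000 bytes.
Track B: 36 minutes 19 seconds = 2,179 s; 22,050 × 2,179 × 3 × 2 = 288,281,700 bytes.
Track C: 44,100 × 532 × 3 × 2 = 140,767,200 bytes.
Track D: 1 h 10 min 42 s = 4,242 s; 200,000 × 4,242 × 1 × 2 = 1,696,800,000 bytes.
Track E: 3:57 (min:sec) = 237 s; 48,000 × 237 × 1 × 2 = 22,752,000 bytes.
Track F: 28,000 × 222 × 4 × 2 = 49,728,000 bytes.
Total = 2,213,328,900 bytes = 2.21 GB.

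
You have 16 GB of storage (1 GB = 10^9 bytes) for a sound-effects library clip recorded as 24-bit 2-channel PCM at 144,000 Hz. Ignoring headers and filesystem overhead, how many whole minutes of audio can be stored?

Uncompressed byte rate = 144,000 × 3 × 2 = 864,000 bytes/s.
Capacity = 16 × 1,000,000,000 = 16,000,000,000 bytes.
16,000,000,000 / 864,000 ≈ 18518.52 s → 308 minutes.

308 minutes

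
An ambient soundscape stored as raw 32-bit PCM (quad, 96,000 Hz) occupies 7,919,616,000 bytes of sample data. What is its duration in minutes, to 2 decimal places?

Byte rate = 96,000 × 4 × 4 = 1,536,000 bytes/s.
Duration = 7,919,616,000 / 1,536,000 = 5,156 s.
5,156 s / 60 = 85.93 minutes.

85.93 minutes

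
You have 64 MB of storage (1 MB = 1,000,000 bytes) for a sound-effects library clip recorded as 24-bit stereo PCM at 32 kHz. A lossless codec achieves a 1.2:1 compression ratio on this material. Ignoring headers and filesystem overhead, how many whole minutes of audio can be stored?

6 minutes

Uncompressed byte rate = 32,000 × 3 × 2 = 192,000 bytes/s.
After 1.2:1 compression, effective rate ≈ 160000 bytes/s.
Capacity = 64 × 1,000,000 = 64,000,000 bytes.
64,000,000 / effective rate ≈ 400 s → 6 minutes.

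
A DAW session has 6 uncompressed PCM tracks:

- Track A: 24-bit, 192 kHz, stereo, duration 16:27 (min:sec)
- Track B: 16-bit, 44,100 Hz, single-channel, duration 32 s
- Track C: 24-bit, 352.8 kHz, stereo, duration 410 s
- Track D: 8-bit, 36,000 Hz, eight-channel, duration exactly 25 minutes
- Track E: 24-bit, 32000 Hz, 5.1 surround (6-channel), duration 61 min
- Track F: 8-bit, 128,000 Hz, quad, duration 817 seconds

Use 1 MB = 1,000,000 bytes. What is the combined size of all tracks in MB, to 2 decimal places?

4966.20 MB

Track A: 16:27 (min:sec) = 987 s; 192,000 × 987 × 3 × 2 = 1,137,024,000 bytes.
Track B: 44,100 × 32 × 2 × 1 = 2,822,400 bytes.
Track C: 352,800 × 410 × 3 × 2 = 867,888,000 bytes.
Track D: exactly 25 minutes = 1,500 s; 36,000 × 1,500 × 1 × 8 = 432,000,000 bytes.
Track E: 61 min = 3,660 s; 32,000 × 3,660 × 3 × 6 = 2,108,160,000 bytes.
Track F: 128,000 × 817 × 1 × 4 = 418,304,000 bytes.
Total = 4,966,198,400 bytes = 4966.20 MB.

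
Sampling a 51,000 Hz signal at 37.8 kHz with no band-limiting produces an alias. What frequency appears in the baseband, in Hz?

Nyquist = 37,800/2 = 18,900 Hz; 51,000 Hz exceeds it.
Alias = |51,000 − 1×37,800| = |51,000 − 37,800| = 13,200 Hz.

13,200 Hz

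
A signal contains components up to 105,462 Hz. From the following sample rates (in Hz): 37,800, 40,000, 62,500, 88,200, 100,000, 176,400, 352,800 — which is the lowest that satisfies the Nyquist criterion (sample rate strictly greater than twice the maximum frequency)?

352,800 Hz

Need sample rate > 2 × 105,462 = 210,924 Hz.
Lowest listed rate above 210,924 Hz is 352,800 Hz.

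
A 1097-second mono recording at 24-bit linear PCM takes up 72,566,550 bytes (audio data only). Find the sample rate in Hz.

Bytes = sample_rate × seconds × bytes_per_sample × channels.
sample_rate = 72,566,550 / (1,097 × 3 × 1) = 72,566,550 / 3,291 = 22,050 Hz.

22,050 Hz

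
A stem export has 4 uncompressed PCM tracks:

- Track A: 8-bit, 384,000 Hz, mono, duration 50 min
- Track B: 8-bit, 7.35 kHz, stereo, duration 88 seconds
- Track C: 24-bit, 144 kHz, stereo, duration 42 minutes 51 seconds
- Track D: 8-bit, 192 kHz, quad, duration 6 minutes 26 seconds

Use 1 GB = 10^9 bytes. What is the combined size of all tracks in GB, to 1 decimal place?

3.7 GB

Track A: 50 min = 3,000 s; 384,000 × 3,000 × 1 × 1 = 1,152,000,000 bytes.
Track B: 7,350 × 88 × 1 × 2 = 1,293,600 bytes.
Track C: 42 minutes 51 seconds = 2,571 s; 144,000 × 2,571 × 3 × 2 = 2,221,344,000 bytes.
Track D: 6 minutes 26 seconds = 386 s; 192,000 × 386 × 1 × 4 = 296,448,000 bytes.
Total = 3,671,085,600 bytes = 3.7 GB.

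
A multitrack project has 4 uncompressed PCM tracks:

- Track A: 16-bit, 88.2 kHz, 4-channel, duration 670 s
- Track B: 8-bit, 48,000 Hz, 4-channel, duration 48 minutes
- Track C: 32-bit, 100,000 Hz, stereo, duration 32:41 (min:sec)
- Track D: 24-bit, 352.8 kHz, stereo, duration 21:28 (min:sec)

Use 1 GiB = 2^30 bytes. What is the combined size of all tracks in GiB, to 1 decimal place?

Track A: 88,200 × 670 × 2 × 4 = 472,752,000 bytes.
Track B: 48 minutes = 2,880 s; 48,000 × 2,880 × 1 × 4 = 552,960,000 bytes.
Track C: 32:41 (min:sec) = 1,961 s; 100,000 × 1,961 × 4 × 2 = 1,568,800,000 bytes.
Track D: 21:28 (min:sec) = 1,288 s; 352,800 × 1,288 × 3 × 2 = 2,726,438,400 bytes.
Total = 5,320,950,400 bytes = 5.0 GiB.

5.0 GiB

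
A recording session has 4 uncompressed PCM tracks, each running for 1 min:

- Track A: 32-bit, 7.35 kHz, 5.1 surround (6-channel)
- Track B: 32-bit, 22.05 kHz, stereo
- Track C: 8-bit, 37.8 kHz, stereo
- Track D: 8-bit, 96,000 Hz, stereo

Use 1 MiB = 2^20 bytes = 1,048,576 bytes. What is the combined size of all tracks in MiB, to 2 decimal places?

35.50 MiB

1 min = 60 s.
Track A: 7,350 × 60 × 4 × 6 = 10,584,000 bytes.
Track B: 22,050 × 60 × 4 × 2 = 10,584,000 bytes.
Track C: 37,800 × 60 × 1 × 2 = 4,536,000 bytes.
Track D: 96,000 × 60 × 1 × 2 = 11,520,000 bytes.
Total = 37,224,000 bytes = 35.50 MiB.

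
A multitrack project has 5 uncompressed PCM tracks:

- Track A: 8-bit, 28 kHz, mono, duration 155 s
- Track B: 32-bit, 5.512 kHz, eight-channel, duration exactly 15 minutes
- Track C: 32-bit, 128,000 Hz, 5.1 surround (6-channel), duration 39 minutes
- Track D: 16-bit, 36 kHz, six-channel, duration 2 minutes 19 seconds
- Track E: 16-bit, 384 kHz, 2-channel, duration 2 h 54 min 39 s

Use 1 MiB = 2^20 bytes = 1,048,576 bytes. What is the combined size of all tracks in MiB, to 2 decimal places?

Track A: 28,000 × 155 × 1 × 1 = 4,340,000 bytes.
Track B: exactly 15 minutes = 900 s; 5,512 × 900 × 4 × 8 = 158,745,600 bytes.
Track C: 39 minutes = 2,340 s; 128,000 × 2,340 × 4 × 6 = 7,188,480,000 bytes.
Track D: 2 minutes 19 seconds = 139 s; 36,000 × 139 × 2 × 6 = 60,048,000 bytes.
Track E: 2 h 54 min 39 s = 10,479 s; 384,000 × 10,479 × 2 × 2 = 16,095,744,000 bytes.
Total = 23,507,357,600 bytes = 22418.36 MiB.

22418.36 MiB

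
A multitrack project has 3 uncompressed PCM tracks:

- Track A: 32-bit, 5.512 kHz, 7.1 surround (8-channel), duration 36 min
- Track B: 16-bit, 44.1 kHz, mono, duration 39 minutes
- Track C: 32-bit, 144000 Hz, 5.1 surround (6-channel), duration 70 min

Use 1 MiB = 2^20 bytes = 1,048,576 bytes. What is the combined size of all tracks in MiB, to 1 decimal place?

14402.9 MiB

Track A: 36 min = 2,160 s; 5,512 × 2,160 × 4 × 8 = 380,989,440 bytes.
Track B: 39 minutes = 2,340 s; 44,100 × 2,340 × 2 × 1 = 206,388,000 bytes.
Track C: 70 min = 4,200 s; 144,000 × 4,200 × 4 × 6 = 14,515,200,000 bytes.
Total = 15,102,577,440 bytes = 14402.9 MiB.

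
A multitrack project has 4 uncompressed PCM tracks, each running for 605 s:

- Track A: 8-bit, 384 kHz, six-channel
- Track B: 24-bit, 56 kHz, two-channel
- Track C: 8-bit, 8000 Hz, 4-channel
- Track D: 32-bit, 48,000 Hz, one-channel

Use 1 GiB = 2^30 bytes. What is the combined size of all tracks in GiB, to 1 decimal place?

Track A: 384,000 × 605 × 1 × 6 = 1,393,920,000 bytes.
Track B: 56,000 × 605 × 3 × 2 = 203,280,000 bytes.
Track C: 8,000 × 605 × 1 × 4 = 19,360,000 bytes.
Track D: 48,000 × 605 × 4 × 1 = 116,160,000 bytes.
Total = 1,732,720,000 bytes = 1.6 GiB.

1.6 GiB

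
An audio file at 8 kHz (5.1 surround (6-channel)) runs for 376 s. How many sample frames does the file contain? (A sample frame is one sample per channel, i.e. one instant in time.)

8,000 samples/s × 376 s = 3,008,000 frames.

3,008,000 sample frames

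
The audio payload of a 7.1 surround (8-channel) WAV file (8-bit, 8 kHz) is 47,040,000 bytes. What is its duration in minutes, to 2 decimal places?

12.25 minutes

Byte rate = 8,000 × 1 × 8 = 64,000 bytes/s.
Duration = 47,040,000 / 64,000 = 735 s.
735 s / 60 = 12.25 minutes.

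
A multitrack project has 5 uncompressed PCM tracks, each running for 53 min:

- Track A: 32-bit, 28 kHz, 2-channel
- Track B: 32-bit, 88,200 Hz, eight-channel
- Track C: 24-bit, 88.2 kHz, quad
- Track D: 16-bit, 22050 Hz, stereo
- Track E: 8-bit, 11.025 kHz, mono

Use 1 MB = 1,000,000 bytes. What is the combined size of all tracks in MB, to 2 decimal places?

53 min = 3,180 s.
Track A: 28,000 × 3,180 × 4 × 2 = 712,320,000 bytes.
Track B: 88,200 × 3,180 × 4 × 8 = 8,975,232,000 bytes.
Track C: 88,200 × 3,180 × 3 × 4 = 3,365,712,000 bytes.
Track D: 22,050 × 3,180 × 2 × 2 = 280,476,000 bytes.
Track E: 11,025 × 3,180 × 1 × 1 = 35,059,500 bytes.
Total = 13,368,799,500 bytes = 13368.80 MB.

13368.80 MB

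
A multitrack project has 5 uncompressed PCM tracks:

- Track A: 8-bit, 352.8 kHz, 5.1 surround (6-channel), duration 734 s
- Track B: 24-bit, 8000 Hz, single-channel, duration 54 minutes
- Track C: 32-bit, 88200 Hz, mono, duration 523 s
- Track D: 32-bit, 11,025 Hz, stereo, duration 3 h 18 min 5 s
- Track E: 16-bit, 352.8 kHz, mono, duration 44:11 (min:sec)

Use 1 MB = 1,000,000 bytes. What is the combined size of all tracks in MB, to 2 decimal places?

Track A: 352,800 × 734 × 1 × 6 = 1,553,731,200 bytes.
Track B: 54 minutes = 3,240 s; 8,000 × 3,240 × 3 × 1 = 77,760,000 bytes.
Track C: 88,200 × 523 × 4 × 1 = 184,514,400 bytes.
Track D: 3 h 18 min 5 s = 11,885 s; 11,025 × 11,885 × 4 × 2 = 1,048,257,000 bytes.
Track E: 44:11 (min:sec) = 2,651 s; 352,800 × 2,651 × 2 × 1 = 1,870,545,600 bytes.
Total = 4,734,808,200 bytes = 4734.81 MB.

4734.81 MB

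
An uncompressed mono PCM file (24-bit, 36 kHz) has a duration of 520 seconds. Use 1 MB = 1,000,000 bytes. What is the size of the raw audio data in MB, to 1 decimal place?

56.2 MB

Bytes = 36,000 samples/s × 520 s × 3 bytes/sample × 1 ch = 56,160,000 bytes.
56,160,000 / 1,000,000 = 56.2 MB.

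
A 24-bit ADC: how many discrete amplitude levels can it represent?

2^24 = 16,777,216.

16,777,216 levels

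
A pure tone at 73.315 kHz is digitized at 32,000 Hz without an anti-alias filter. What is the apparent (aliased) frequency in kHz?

9.315 kHz

Nyquist = 32,000/2 = 16,000 Hz; 73,315 Hz exceeds it.
Alias = |73,315 − 2×32,000| = |73,315 − 64,000| = 9,315 Hz = 9.315 kHz.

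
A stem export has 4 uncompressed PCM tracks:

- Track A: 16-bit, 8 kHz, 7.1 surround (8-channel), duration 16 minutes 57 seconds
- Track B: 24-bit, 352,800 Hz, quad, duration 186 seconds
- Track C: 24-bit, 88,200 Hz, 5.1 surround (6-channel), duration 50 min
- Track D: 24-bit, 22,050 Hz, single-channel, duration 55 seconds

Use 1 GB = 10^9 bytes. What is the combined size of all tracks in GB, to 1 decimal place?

Track A: 16 minutes 57 seconds = 1,017 s; 8,000 × 1,017 × 2 × 8 = 130,176,000 bytes.
Track B: 352,800 × 186 × 3 × 4 = 787,449,600 bytes.
Track C: 50 min = 3,000 s; 88,200 × 3,000 × 3 × 6 = 4,762,800,000 bytes.
Track D: 22,050 × 55 × 3 × 1 = 3,638,250 bytes.
Total = 5,684,063,850 bytes = 5.7 GB.

5.7 GB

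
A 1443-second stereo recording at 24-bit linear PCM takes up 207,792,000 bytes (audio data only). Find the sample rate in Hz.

24,000 Hz

Bytes = sample_rate × seconds × bytes_per_sample × channels.
sample_rate = 207,792,000 / (1,443 × 3 × 2) = 207,792,000 / 8,658 = 24,000 Hz.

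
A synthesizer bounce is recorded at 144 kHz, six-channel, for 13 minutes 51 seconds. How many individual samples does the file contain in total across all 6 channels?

717,984,000 samples

13 minutes 51 seconds = 831 s.
144,000 × 831 s × 6 ch = 717,984,000 samples.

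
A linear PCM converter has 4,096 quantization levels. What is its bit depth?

log2(4,096) = 12.

12 bits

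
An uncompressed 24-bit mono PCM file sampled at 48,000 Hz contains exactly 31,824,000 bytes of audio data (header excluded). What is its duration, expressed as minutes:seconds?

Byte rate = 48,000 × 3 × 1 = 144,000 bytes/s.
Duration = 31,824,000 / 144,000 = 221 s.
221 s = 3:41.

3:41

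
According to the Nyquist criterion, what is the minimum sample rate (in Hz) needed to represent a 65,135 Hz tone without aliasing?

130,270 Hz

Minimum sample rate = 2 × 65,135 Hz = 130,270 Hz.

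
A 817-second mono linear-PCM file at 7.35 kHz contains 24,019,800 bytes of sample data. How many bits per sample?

Bytes per sample = 24,019,800 / (7,350 × 817 × 1) = 24,019,800 / 6,004,950 = 4.
Bit depth = 4 × 8 = 32 bits.

32 bits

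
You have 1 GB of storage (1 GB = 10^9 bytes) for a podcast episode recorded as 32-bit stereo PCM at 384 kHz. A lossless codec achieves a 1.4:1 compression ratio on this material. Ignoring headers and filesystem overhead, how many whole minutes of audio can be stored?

Uncompressed byte rate = 384,000 × 4 × 2 = 3,072,000 bytes/s.
After 1.4:1 compression, effective rate ≈ 2194285.71 bytes/s.
Capacity = 1 × 1,000,000,000 = 1,000,000,000 bytes.
1,000,000,000 / effective rate ≈ 455.73 s → 7 minutes.

7 minutes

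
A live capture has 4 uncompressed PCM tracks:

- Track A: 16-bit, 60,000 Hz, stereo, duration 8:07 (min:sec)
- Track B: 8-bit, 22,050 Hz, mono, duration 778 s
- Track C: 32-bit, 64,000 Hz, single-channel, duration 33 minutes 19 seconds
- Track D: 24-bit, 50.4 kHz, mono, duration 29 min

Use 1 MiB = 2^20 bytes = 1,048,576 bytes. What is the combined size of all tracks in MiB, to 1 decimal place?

Track A: 8:07 (min:sec) = 487 s; 60,000 × 487 × 2 × 2 = 116,880,000 bytes.
Track B: 22,050 × 778 × 1 × 1 = 17,154,900 bytes.
Track C: 33 minutes 19 seconds = 1,999 s; 64,000 × 1,999 × 4 × 1 = 511,744,000 bytes.
Track D: 29 min = 1,740 s; 50,400 × 1,740 × 3 × 1 = 263,088,000 bytes.
Total = 908,866,900 bytes = 866.8 MiB.

866.8 MiB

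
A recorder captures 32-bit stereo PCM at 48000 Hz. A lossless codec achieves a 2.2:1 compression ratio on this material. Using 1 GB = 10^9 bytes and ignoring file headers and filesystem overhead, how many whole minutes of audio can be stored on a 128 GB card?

Uncompressed byte rate = 48,000 × 4 × 2 = 384,000 bytes/s.
After 2.2:1 compression, effective rate ≈ 174545.45 bytes/s.
Capacity = 128 × 1,000,000,000 = 128,000,000,000 bytes.
128,000,000,000 / effective rate ≈ 733333.33 s → 12,222 minutes.

12,222 minutes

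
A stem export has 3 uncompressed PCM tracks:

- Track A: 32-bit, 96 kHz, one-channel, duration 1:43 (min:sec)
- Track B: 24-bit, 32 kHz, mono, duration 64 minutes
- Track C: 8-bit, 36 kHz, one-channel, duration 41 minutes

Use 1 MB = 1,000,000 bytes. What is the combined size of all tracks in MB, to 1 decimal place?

Track A: 1:43 (min:sec) = 103 s; 96,000 × 103 × 4 × 1 = 39,552,000 bytes.
Track B: 64 minutes = 3,840 s; 32,000 × 3,840 × 3 × 1 = 368,640,000 bytes.
Track C: 41 minutes = 2,460 s; 36,000 × 2,460 × 1 × 1 = 88,560,000 bytes.
Total = 496,752,000 bytes = 496.8 MB.

496.8 MB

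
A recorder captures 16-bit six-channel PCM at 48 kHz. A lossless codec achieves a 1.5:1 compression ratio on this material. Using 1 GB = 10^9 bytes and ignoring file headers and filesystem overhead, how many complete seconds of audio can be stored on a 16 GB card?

41,666 seconds

Uncompressed byte rate = 48,000 × 2 × 6 = 576,000 bytes/s.
After 1.5:1 compression, effective rate ≈ 384000 bytes/s.
Capacity = 16 × 1,000,000,000 = 16,000,000,000 bytes.
16,000,000,000 / effective rate ≈ 41666.67 s → 41,666 seconds.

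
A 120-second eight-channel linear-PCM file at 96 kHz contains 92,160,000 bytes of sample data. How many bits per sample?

Bytes per sample = 92,160,000 / (96,000 × 120 × 8) = 92,160,000 / 92,160,000 = 1.
Bit depth = 1 × 8 = 8 bits.

8 bits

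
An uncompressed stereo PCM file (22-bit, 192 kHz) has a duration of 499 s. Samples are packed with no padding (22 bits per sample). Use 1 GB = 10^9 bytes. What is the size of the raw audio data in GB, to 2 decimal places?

0.53 GB

Bits = 192,000 × 499 × 22 × 2 = 4,215,552,000 bits = 526,944,000 bytes.
526,944,000 / 1,000,000,000 = 0.53 GB.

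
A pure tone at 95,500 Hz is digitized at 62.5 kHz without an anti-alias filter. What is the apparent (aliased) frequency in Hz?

29,500 Hz

Nyquist = 62,500/2 = 31,250 Hz; 95,500 Hz exceeds it.
Alias = |95,500 − 2×62,500| = |95,500 − 125,000| = 29,500 Hz.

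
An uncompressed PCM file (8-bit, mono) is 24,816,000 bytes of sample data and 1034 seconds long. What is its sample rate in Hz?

24,000 Hz

Bytes = sample_rate × seconds × bytes_per_sample × channels.
sample_rate = 24,816,000 / (1,034 × 1 × 1) = 24,816,000 / 1,034 = 24,000 Hz.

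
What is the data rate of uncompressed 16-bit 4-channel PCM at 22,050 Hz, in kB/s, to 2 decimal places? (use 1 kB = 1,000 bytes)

Bit rate = 22,050 × 16 × 4 = 1,411,200 bits/s.
1,411,200 / 8 = 176,400 B/s = 176.40 kB/s.

176.40 kB/s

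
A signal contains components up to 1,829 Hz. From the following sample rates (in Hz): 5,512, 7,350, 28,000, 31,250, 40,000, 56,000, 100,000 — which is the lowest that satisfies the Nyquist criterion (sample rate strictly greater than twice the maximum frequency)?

5,512 Hz

Need sample rate > 2 × 1,829 = 3,658 Hz.
Lowest listed rate above 3,658 Hz is 5,512 Hz.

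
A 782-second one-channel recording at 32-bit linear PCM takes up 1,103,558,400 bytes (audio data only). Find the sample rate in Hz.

Bytes = sample_rate × seconds × bytes_per_sample × channels.
sample_rate = 1,103,558,400 / (782 × 4 × 1) = 1,103,558,400 / 3,128 = 352,800 Hz.

352,800 Hz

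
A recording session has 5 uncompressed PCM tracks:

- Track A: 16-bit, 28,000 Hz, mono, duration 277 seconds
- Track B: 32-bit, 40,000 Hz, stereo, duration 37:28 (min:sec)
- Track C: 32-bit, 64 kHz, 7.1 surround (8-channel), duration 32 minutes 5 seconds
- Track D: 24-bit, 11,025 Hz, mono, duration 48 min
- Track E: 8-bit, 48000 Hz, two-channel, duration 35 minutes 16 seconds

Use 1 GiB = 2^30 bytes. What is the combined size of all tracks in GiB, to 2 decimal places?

Track A: 28,000 × 277 × 2 × 1 = 15,512,000 bytes.
Track B: 37:28 (min:sec) = 2,248 s; 40,000 × 2,248 × 4 × 2 = 719,360,000 bytes.
Track C: 32 minutes 5 seconds = 1,925 s; 64,000 × 1,925 × 4 × 8 = 3,942,400,000 bytes.
Track D: 48 min = 2,880 s; 11,025 × 2,880 × 3 × 1 = 95,256,000 bytes.
Track E: 35 minutes 16 seconds = 2,116 s; 48,000 × 2,116 × 1 × 2 = 203,136,000 bytes.
Total = 4,975,664,000 bytes = 4.63 GiB.

4.63 GiB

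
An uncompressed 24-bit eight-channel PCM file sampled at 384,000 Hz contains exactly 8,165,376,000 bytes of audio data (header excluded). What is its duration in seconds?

Byte rate = 384,000 × 3 × 8 = 9,216,000 bytes/s.
Duration = 8,165,376,000 / 9,216,000 = 886 s.

886 seconds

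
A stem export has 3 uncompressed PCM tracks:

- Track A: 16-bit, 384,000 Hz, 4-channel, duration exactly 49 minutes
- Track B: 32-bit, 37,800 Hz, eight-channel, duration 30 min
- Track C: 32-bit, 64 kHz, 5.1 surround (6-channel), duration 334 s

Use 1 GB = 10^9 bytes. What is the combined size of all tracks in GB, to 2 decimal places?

11.72 GB

Track A: exactly 49 minutes = 2,940 s; 384,000 × 2,940 × 2 × 4 = 9,031,680,000 bytes.
Track B: 30 min = 1,800 s; 37,800 × 1,800 × 4 × 8 = 2,177,280,000 bytes.
Track C: 64,000 × 334 × 4 × 6 = 513,024,000 bytes.
Total = 11,721,984,000 bytes = 11.72 GB.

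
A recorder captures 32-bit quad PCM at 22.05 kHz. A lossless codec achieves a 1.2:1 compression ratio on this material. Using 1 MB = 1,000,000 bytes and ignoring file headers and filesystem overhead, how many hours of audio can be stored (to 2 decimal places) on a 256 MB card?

Uncompressed byte rate = 22,050 × 4 × 4 = 352,800 bytes/s.
After 1.2:1 compression, effective rate ≈ 294000 bytes/s.
Capacity = 256 × 1,000,000 = 256,000,000 bytes.
256,000,000 / effective rate ≈ 870.75 s → 0.24 hours.

0.24 hours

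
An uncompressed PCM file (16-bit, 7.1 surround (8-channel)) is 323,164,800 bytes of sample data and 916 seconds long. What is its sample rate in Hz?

Bytes = sample_rate × seconds × bytes_per_sample × channels.
sample_rate = 323,164,800 / (916 × 2 × 8) = 323,164,800 / 14,656 = 22,050 Hz.

22,050 Hz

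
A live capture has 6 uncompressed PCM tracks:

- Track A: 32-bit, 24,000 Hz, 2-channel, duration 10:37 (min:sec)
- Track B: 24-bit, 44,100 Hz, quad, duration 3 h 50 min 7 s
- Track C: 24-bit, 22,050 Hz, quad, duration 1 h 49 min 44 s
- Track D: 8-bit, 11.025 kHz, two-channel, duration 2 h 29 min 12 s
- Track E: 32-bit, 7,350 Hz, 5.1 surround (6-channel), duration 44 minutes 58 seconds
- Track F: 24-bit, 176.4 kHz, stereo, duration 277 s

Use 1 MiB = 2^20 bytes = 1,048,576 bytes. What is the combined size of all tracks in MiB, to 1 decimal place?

9668.0 MiB

Track A: 10:37 (min:sec) = 637 s; 24,000 × 637 × 4 × 2 = 122,304,000 bytes.
Track B: 3 h 50 min 7 s = 13,807 s; 44,100 × 13,807 × 3 × 4 = 7,306,664,400 bytes.
Track C: 1 h 49 min 44 s = 6,584 s; 22,050 × 6,584 × 3 × 4 = 1,742,126,400 bytes.
Track D: 2 h 29 min 12 s = 8,952 s; 11,025 × 8,952 × 1 × 2 = 197,391,600 bytes.
Track E: 44 minutes 58 seconds = 2,698 s; 7,350 × 2,698 × 4 × 6 = 475,927,200 bytes.
Track F: 176,400 × 277 × 3 × 2 = 293,176,800 bytes.
Total = 10,137,590,400 bytes = 9668.0 MiB.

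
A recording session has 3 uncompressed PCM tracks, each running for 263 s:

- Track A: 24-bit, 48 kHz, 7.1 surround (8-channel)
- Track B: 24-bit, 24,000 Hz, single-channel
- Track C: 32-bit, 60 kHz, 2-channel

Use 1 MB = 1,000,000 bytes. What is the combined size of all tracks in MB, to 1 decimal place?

Track A: 48,000 × 263 × 3 × 8 = 302,976,000 bytes.
Track B: 24,000 × 263 × 3 × 1 = 18,936,000 bytes.
Track C: 60,000 × 263 × 4 × 2 = 126,240,000 bytes.
Total = 448,152,000 bytes = 448.2 MB.

448.2 MB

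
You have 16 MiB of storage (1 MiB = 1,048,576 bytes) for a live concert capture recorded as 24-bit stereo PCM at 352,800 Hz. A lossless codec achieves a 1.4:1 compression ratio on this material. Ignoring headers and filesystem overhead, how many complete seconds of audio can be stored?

Uncompressed byte rate = 352,800 × 3 × 2 = 2,116,800 bytes/s.
After 1.4:1 compression, effective rate ≈ 1512000 bytes/s.
Capacity = 16 × 1,048,576 = 16,777,216 bytes.
16,777,216 / effective rate ≈ 11.1 s → 11 seconds.

11 seconds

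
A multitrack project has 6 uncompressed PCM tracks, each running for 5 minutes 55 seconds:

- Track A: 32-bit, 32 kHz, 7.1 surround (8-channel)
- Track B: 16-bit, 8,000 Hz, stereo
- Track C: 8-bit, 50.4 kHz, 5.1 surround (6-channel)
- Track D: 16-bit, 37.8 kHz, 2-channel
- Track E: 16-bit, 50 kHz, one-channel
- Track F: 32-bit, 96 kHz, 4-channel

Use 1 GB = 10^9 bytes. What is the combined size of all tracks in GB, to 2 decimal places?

1.12 GB

5 minutes 55 seconds = 355 s.
Track A: 32,000 × 355 × 4 × 8 = 363,520,000 bytes.
Track B: 8,000 × 355 × 2 × 2 = 11,360,000 bytes.
Track C: 50,400 × 355 × 1 × 6 = 107,352,000 bytes.
Track D: 37,800 × 355 × 2 × 2 = 53,676,000 bytes.
Track E: 50,000 × 355 × 2 × 1 = 35,500,000 bytes.
Track F: 96,000 × 355 × 4 × 4 = 545,280,000 bytes.
Total = 1,116,688,000 bytes = 1.12 GB.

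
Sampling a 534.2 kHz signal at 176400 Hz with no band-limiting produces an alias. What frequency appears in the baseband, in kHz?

Nyquist = 176,400/2 = 88,200 Hz; 534,200 Hz exceeds it.
Alias = |534,200 − 3×176,400| = |534,200 − 529,200| = 5,000 Hz = 5 kHz.

5 kHz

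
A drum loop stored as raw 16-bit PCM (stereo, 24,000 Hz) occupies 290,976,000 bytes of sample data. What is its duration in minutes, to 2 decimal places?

50.52 minutes

Byte rate = 24,000 × 2 × 2 = 96,000 bytes/s.
Duration = 290,976,000 / 96,000 = 3,031 s.
3,031 s / 60 = 50.52 minutes.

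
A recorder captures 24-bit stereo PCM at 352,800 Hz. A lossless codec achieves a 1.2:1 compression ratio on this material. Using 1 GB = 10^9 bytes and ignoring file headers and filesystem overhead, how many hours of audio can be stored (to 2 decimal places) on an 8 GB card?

1.26 hours

Uncompressed byte rate = 352,800 × 3 × 2 = 2,116,800 bytes/s.
After 1.2:1 compression, effective rate ≈ 1764000 bytes/s.
Capacity = 8 × 1,000,000,000 = 8,000,000,000 bytes.
8,000,000,000 / effective rate ≈ 4535.15 s → 1.26 hours.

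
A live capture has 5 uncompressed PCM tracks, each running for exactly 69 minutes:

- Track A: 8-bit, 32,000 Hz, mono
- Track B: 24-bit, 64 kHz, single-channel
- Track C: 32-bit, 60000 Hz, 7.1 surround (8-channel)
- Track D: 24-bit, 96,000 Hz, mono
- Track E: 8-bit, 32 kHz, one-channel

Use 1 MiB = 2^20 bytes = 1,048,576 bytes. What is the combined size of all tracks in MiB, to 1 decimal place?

exactly 69 minutes = 4,140 s.
Track A: 32,000 × 4,140 × 1 × 1 = 132,480,000 bytes.
Track B: 64,000 × 4,140 × 3 × 1 = 794,880,000 bytes.
Track C: 60,000 × 4,140 × 4 × 8 = 7,948,800,000 bytes.
Track D: 96,000 × 4,140 × 3 × 1 = 1,192,320,000 bytes.
Track E: 32,000 × 4,140 × 1 × 1 = 132,480,000 bytes.
Total = 10,200,960,000 bytes = 9728.4 MiB.

9728.4 MiB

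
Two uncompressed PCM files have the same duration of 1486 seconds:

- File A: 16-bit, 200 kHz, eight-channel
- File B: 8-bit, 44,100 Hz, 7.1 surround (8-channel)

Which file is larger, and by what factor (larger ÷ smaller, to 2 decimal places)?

File A, by a factor of 9.07

File A: 200,000 × 2 × 8 = 3,200,000 bytes/s.
File B: 44,100 × 1 × 8 = 352,800 bytes/s.
File A is larger; ratio = 4,755,200,000 / 524,260,800 = 9.07.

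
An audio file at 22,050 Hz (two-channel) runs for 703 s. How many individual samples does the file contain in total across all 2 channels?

22,050 × 703 s × 2 ch = 31,002,300 samples.

31,002,300 samples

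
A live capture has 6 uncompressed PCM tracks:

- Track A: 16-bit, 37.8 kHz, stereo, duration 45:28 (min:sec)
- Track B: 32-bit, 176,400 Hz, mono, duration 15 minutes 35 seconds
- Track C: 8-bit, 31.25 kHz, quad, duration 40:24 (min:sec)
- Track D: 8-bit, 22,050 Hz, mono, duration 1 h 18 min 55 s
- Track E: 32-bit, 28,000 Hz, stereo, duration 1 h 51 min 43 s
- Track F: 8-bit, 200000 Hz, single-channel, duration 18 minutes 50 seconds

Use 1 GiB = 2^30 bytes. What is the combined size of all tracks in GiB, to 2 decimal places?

2.99 GiB

Track A: 45:28 (min:sec) = 2,728 s; 37,800 × 2,728 × 2 × 2 = 412,473,600 bytes.
Track B: 15 minutes 35 seconds = 935 s; 176,400 × 935 × 4 × 1 = 659,736,000 bytes.
Track C: 40:24 (min:sec) = 2,424 s; 31,250 × 2,424 × 1 × 4 = 303,000,000 bytes.
Track D: 1 h 18 min 55 s = 4,735 s; 22,050 × 4,735 × 1 × 1 = 104,406,750 bytes.
Track E: 1 h 51 min 43 s = 6,703 s; 28,000 × 6,703 × 4 × 2 = 1,501,472,000 bytes.
Track F: 18 minutes 50 seconds = 1,130 s; 200,000 × 1,130 × 1 × 1 = 226,000,000 bytes.
Total = 3,207,088,350 bytes = 2.99 GiB.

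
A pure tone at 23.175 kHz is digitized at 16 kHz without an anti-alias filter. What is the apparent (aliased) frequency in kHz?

7.175 kHz

Nyquist = 16,000/2 = 8,000 Hz; 23,175 Hz exceeds it.
Alias = |23,175 − 1×16,000| = |23,175 − 16,000| = 7,175 Hz = 7.175 kHz.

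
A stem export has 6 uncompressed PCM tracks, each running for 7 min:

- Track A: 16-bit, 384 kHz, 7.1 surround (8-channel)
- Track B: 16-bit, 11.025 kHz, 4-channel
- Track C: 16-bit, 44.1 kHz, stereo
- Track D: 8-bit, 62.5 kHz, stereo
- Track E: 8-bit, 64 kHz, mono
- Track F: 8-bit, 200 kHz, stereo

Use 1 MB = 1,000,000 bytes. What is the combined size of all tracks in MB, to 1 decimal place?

2939.0 MB

7 min = 420 s.
Track A: 384,000 × 420 × 2 × 8 = 2,580,480,000 bytes.
Track B: 11,025 × 420 × 2 × 4 = 37,044,000 bytes.
Track C: 44,100 × 420 × 2 × 2 = 74,088,000 bytes.
Track D: 62,500 × 420 × 1 × 2 = 52,500,000 bytes.
Track E: 64,000 × 420 × 1 × 1 = 26,880,000 bytes.
Track F: 200,000 × 420 × 1 × 2 = 168,000,000 bytes.
Total = 2,938,992,000 bytes = 2939.0 MB.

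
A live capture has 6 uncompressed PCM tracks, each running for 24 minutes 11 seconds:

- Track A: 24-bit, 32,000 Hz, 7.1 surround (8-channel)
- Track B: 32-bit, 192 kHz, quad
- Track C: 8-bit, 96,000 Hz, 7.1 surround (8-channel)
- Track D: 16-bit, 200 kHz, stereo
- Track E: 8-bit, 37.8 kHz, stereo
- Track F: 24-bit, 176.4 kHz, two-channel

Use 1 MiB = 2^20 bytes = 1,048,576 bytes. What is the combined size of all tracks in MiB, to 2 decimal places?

24 minutes 11 seconds = 1,451 s.
Track A: 32,000 × 1,451 × 3 × 8 = 1,114,368,000 bytes.
Track B: 192,000 × 1,451 × 4 × 4 = 4,457,472,000 bytes.
Track C: 96,000 × 1,451 × 1 × 8 = 1,114,368,000 bytes.
Track D: 200,000 × 1,451 × 2 × 2 = 1,160,800,000 bytes.
Track E: 37,800 × 1,451 × 1 × 2 = 109,695,600 bytes.
Track F: 176,400 × 1,451 × 3 × 2 = 1,535,738,400 bytes.
Total = 9,492,442,000 bytes = 9052.70 MiB.

9052.70 MiB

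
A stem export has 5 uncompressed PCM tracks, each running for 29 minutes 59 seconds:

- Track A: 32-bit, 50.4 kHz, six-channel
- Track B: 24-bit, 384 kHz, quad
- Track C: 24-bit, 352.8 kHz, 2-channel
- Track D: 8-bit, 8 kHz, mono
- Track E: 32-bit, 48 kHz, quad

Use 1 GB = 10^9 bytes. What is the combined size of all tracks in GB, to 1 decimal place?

29 minutes 59 seconds = 1,799 s.
Track A: 50,400 × 1,799 × 4 × 6 = 2,176,070,400 bytes.
Track B: 384,000 × 1,799 × 3 × 4 = 8,289,792,000 bytes.
Track C: 352,800 × 1,799 × 3 × 2 = 3,808,123,200 bytes.
Track D: 8,000 × 1,799 × 1 × 1 = 14,392,000 bytes.
Track E: 48,000 × 1,799 × 4 × 4 = 1,381,632,000 bytes.
Total = 15,670,009,600 bytes = 15.7 GB.

15.7 GB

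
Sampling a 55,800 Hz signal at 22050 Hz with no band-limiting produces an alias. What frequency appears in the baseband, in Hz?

10,350 Hz

Nyquist = 22,050/2 = 11,025 Hz; 55,800 Hz exceeds it.
Alias = |55,800 − 3×22,050| = |55,800 − 66,150| = 10,350 Hz.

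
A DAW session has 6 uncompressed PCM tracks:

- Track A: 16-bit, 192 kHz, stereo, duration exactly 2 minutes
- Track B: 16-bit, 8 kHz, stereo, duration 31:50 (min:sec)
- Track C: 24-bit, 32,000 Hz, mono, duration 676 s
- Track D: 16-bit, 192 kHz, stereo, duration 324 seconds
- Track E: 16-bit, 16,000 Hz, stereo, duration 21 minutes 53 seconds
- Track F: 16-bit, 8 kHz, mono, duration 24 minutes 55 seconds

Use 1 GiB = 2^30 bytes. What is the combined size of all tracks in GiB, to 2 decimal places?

Track A: exactly 2 minutes = 120 s; 192,000 × 120 × 2 × 2 = 92,160,000 bytes.
Track B: 31:50 (min:sec) = 1,910 s; 8,000 × 1,910 × 2 × 2 = 61,120,000 bytes.
Track C: 32,000 × 676 × 3 × 1 = 64,896,000 bytes.
Track D: 192,000 × 324 × 2 × 2 = 248,832,000 bytes.
Track E: 21 minutes 53 seconds = 1,313 s; 16,000 × 1,313 × 2 × 2 = 84,032,000 bytes.
Track F: 24 minutes 55 seconds = 1,495 s; 8,000 × 1,495 × 2 × 1 = 23,920,000 bytes.
Total = 574,960,000 bytes = 0.54 GiB.

0.54 GiB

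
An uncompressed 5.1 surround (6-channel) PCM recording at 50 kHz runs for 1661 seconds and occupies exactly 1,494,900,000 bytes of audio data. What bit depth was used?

Bytes per sample = 1,494,900,000 / (50,000 × 1,661 × 6) = 1,494,900,000 / 498,300,000 = 3.
Bit depth = 3 × 8 = 24 bits.

24 bits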